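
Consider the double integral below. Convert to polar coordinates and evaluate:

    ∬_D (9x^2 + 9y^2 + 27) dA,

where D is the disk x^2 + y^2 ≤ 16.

The region D is 0 ≤ r ≤ 4, 0 ≤ θ ≤ 2π in polar coordinates, where x = r cos(θ), y = r sin(θ), and dA = r dr dθ.

Under the substitution, the integrand becomes 9r^2 + 27, so

    ∬_D (9x^2 + 9y^2 + 27) dA = ∫_{0}^{2π} ∫_{0}^{4} (9r^2 + 27) · r dr dθ.

Inner integral (in r): ∫_{0}^{4} (9r^2 + 27) · r dr = 792.

Outer integral (in θ): ∫_{0}^{2π} (792) dθ = 1584π.

Therefore ∬_D (9x^2 + 9y^2 + 27) dA = 1584π.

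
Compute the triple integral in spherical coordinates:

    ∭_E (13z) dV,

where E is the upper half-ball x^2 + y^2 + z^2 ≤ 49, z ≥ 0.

In spherical coordinates, x = ρ sin(φ) cos(θ), y = ρ sin(φ) sin(θ), z = ρ cos(φ), and dV = ρ^2 sin(φ) dρ dφ dθ.

The integrand becomes 13ρ cos(φ), so

    ∭_E (13z) dV = ∫_{0}^{2π} ∫_{0}^{π/2} ∫_{0}^{7} (13ρ cos(φ)) · ρ^2 sin(φ) dρ dφ dθ.

Inner (ρ): 31213sin(2φ)/8.
Middle (φ): 31213/8.
Outer (θ): 31213π/4.

Therefore the triple integral equals 31213π/4.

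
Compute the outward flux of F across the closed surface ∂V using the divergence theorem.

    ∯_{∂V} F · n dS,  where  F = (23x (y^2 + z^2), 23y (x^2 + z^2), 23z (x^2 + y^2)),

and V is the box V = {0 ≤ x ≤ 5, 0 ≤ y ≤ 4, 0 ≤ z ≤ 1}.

By the divergence theorem,

    ∯_{∂V} F · n dS = ∭_V (∇ · F) dV.

Compute the divergence:
    ∇ · F = ∂F_x/∂x + ∂F_y/∂y + ∂F_z/∂z = 23y^2 + 23z^2 + 23x^2 + 23z^2 + 23x^2 + 23y^2 = 46x^2 + 46y^2 + 46z^2.

V is a rectangular box, so dV = dx dy dz with 0 ≤ x ≤ 5, 0 ≤ y ≤ 4, 0 ≤ z ≤ 1.

Integrate (46x^2 + 46y^2 + 46z^2) over V as an iterated integral:

    ∭_V (∇·F) dV = ∫_0^{5} ∫_0^{4} ∫_0^{1} (46x^2 + 46y^2 + 46z^2) dz dy dx.

Inner (z from 0 to 1): 46x^2 + 46y^2 + 46/3.
Middle (y from 0 to 4): 184x^2 + 3128/3.
Outer (x from 0 to 5): 12880.

Therefore ∯_{∂V} F · n dS = 12880.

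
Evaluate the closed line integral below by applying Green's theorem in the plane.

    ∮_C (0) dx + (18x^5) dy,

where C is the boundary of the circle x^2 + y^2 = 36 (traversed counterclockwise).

Green's theorem converts the closed line integral into a double integral over the enclosed region D:

    ∮_C P dx + Q dy = ∬_D (∂Q/∂x - ∂P/∂y) dA.

Here P = 0, Q = 18x^5, so

    ∂Q/∂x = 90x^4,    ∂P/∂y = 0,
    ∂Q/∂x - ∂P/∂y = 90x^4.

D is the region x^2 + y^2 ≤ 36. Evaluating the double integral:

In polar coordinates (x = r cos θ, y = r sin θ, dA = r dr dθ) the integrand becomes 90r^4cos(θ)^4, so

    ∬_D (90x^4) dA = ∫_0^{2π} ∫_0^{6} (90r^4cos(θ)^4) · r dr dθ.

Inner (r from 0 to 6): 699840cos(θ)^4.
Outer (θ from 0 to 2π): 524880π.

Therefore ∮_C P dx + Q dy = 524880π.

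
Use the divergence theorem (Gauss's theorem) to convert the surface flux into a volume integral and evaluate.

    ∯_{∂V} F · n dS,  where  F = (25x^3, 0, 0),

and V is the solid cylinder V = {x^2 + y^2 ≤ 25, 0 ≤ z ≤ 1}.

By the divergence theorem,

    ∯_{∂V} F · n dS = ∭_V (∇ · F) dV.

Compute the divergence:
    ∇ · F = ∂F_x/∂x + ∂F_y/∂y + ∂F_z/∂z = 75x^2 + 0 + 0 = 75x^2.

In cylindrical coordinates, x = r cos(θ), y = r sin(θ), z = z, dV = r dr dθ dz, with 0 ≤ r ≤ 5, 0 ≤ θ ≤ 2π, 0 ≤ z ≤ 1.

The integrand, after substitution and multiplying by the volume element, becomes (75r^2cos(θ)^2) · r, so

    ∭_V (∇·F) dV = ∫_0^{2π} ∫_0^{5} ∫_0^{1} (75r^2cos(θ)^2) · r dz dr dθ.

Inner (z from 0 to 1): 75r^3cos(θ)^2.
Middle (r from 0 to 5): 46875cos(θ)^2/4.
Outer (θ from 0 to 2π): 46875π/4.

Therefore ∯_{∂V} F · n dS = 46875π/4.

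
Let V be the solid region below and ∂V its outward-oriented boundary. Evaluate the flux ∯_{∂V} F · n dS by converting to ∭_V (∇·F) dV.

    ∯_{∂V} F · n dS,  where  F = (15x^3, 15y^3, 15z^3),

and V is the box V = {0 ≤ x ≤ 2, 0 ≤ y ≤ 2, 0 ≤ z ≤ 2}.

By the divergence theorem,

    ∯_{∂V} F · n dS = ∭_V (∇ · F) dV.

Compute the divergence:
    ∇ · F = ∂F_x/∂x + ∂F_y/∂y + ∂F_z/∂z = 45x^2 + 45y^2 + 45z^2.

V is a rectangular box, so dV = dx dy dz with 0 ≤ x ≤ 2, 0 ≤ y ≤ 2, 0 ≤ z ≤ 2.

Integrate (45x^2 + 45y^2 + 45z^2) over V as an iterated integral:

    ∭_V (∇·F) dV = ∫_0^{2} ∫_0^{2} ∫_0^{2} (45x^2 + 45y^2 + 45z^2) dz dy dx.

Inner (z from 0 to 2): 90x^2 + 90y^2 + 120.
Middle (y from 0 to 2): 180x^2 + 480.
Outer (x from 0 to 2): 1440.

Therefore ∯_{∂V} F · n dS = 1440.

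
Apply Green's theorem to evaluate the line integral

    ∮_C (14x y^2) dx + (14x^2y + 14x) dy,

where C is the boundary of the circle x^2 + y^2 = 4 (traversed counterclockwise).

Green's theorem converts the closed line integral into a double integral over the enclosed region D:

    ∮_C P dx + Q dy = ∬_D (∂Q/∂x - ∂P/∂y) dA.

Here P = 14x y^2, Q = 14x^2y + 14x, so

    ∂Q/∂x = 28x y + 14,    ∂P/∂y = 28x y,
    ∂Q/∂x - ∂P/∂y = 14.

D is the region x^2 + y^2 ≤ 4. Evaluating the double integral:

In polar coordinates (x = r cos θ, y = r sin θ, dA = r dr dθ) the integrand becomes 14, so

    ∬_D (14) dA = ∫_0^{2π} ∫_0^{2} (14) · r dr dθ.

Inner (r from 0 to 2): 28.
Outer (θ from 0 to 2π): 56π.

Therefore ∮_C P dx + Q dy = 56π.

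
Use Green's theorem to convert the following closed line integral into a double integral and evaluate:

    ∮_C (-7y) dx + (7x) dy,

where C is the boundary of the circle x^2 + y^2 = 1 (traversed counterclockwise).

Green's theorem converts the closed line integral into a double integral over the enclosed region D:

    ∮_C P dx + Q dy = ∬_D (∂Q/∂x - ∂P/∂y) dA.

Here P = -7y, Q = 7x, so

    ∂Q/∂x = 7,    ∂P/∂y = -7,
    ∂Q/∂x - ∂P/∂y = 14.

D is the region x^2 + y^2 ≤ 1. Evaluating the double integral:

In polar coordinates (x = r cos θ, y = r sin θ, dA = r dr dθ) the integrand becomes 14, so

    ∬_D (14) dA = ∫_0^{2π} ∫_0^{1} (14) · r dr dθ.

Inner (r from 0 to 1): 7.
Outer (θ from 0 to 2π): 14π.

Therefore ∮_C P dx + Q dy = 14π.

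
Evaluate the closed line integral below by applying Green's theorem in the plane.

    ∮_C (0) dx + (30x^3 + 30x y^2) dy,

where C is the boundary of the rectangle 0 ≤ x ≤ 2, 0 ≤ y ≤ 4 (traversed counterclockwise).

Green's theorem converts the closed line integral into a double integral over the enclosed region D:

    ∮_C P dx + Q dy = ∬_D (∂Q/∂x - ∂P/∂y) dA.

Here P = 0, Q = 30x^3 + 30x y^2, so

    ∂Q/∂x = 90x^2 + 30y^2,    ∂P/∂y = 0,
    ∂Q/∂x - ∂P/∂y = 90x^2 + 30y^2.

D is the region 0 ≤ x ≤ 2, 0 ≤ y ≤ 4. Evaluating the double integral:

    ∬_D (90x^2 + 30y^2) dA = ∫_0^{2} ∫_0^{4} (90x^2 + 30y^2) dy dx.

Inner (y from 0 to 4): 360x^2 + 640.
Outer (x from 0 to 2): 2240.

Therefore ∮_C P dx + Q dy = 2240.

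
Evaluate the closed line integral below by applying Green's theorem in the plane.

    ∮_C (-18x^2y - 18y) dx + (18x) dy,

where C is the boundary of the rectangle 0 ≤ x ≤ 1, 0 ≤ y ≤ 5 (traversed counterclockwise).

Green's theorem converts the closed line integral into a double integral over the enclosed region D:

    ∮_C P dx + Q dy = ∬_D (∂Q/∂x - ∂P/∂y) dA.

Here P = -18x^2y - 18y, Q = 18x, so

    ∂Q/∂x = 18,    ∂P/∂y = -18x^2 - 18,
    ∂Q/∂x - ∂P/∂y = 18x^2 + 36.

D is the region 0 ≤ x ≤ 1, 0 ≤ y ≤ 5. Evaluating the double integral:

    ∬_D (18x^2 + 36) dA = ∫_0^{1} ∫_0^{5} (18x^2 + 36) dy dx.

Inner (y from 0 to 5): 90x^2 + 180.
Outer (x from 0 to 1): 210.

Therefore ∮_C P dx + Q dy = 210.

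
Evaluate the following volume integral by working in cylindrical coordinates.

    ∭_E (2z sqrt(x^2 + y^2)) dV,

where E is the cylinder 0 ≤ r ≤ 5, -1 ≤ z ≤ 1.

In cylindrical coordinates, x = r cos(θ), y = r sin(θ), z = z, and dV = r dr dθ dz.

The integrand becomes 2r z, so

    ∭_E (2z sqrt(x^2 + y^2)) dV = ∫_{0}^{2π} ∫_{0}^{5} ∫_{-1}^{1} (2r z) · r dz dr dθ.

Inner (z): 0.
Middle (r from 0 to 5): 0.
Outer (θ): 0.

Therefore the triple integral equals 0.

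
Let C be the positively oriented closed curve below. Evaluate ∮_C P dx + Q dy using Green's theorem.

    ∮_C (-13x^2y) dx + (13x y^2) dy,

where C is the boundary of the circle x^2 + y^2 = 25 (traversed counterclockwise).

Green's theorem converts the closed line integral into a double integral over the enclosed region D:

    ∮_C P dx + Q dy = ∬_D (∂Q/∂x - ∂P/∂y) dA.

Here P = -13x^2y, Q = 13x y^2, so

    ∂Q/∂x = 13y^2,    ∂P/∂y = -13x^2,
    ∂Q/∂x - ∂P/∂y = 13x^2 + 13y^2.

D is the region x^2 + y^2 ≤ 25. Evaluating the double integral:

In polar coordinates (x = r cos θ, y = r sin θ, dA = r dr dθ) the integrand becomes 13r^2, so

    ∬_D (13x^2 + 13y^2) dA = ∫_0^{2π} ∫_0^{5} (13r^2) · r dr dθ.

Inner (r from 0 to 5): 8125/4.
Outer (θ from 0 to 2π): 8125π/2.

Therefore ∮_C P dx + Q dy = 8125π/2.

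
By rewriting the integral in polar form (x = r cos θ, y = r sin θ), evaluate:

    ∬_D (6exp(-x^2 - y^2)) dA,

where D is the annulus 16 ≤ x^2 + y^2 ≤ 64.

The region D is 4 ≤ r ≤ 8, 0 ≤ θ ≤ 2π in polar coordinates, where x = r cos(θ), y = r sin(θ), and dA = r dr dθ.

Under the substitution, the integrand becomes 6exp(-r^2), so

    ∬_D (6exp(-x^2 - y^2)) dA = ∫_{0}^{2π} ∫_{4}^{8} (6exp(-r^2)) · r dr dθ.

Inner integral (in r): ∫_{4}^{8} (6exp(-r^2)) · r dr = -(3 - 3exp(48))exp(-64).

Outer integral (in θ): ∫_{0}^{2π} (-(3 - 3exp(48))exp(-64)) dθ = -6π (1 - exp(48))exp(-64).

Therefore ∬_D (6exp(-x^2 - y^2)) dA = -6π (1 - exp(48))exp(-64).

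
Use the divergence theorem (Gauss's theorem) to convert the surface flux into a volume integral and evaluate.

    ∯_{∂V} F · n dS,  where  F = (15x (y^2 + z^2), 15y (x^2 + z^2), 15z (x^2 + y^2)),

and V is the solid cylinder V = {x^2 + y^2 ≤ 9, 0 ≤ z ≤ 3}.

By the divergence theorem,

    ∯_{∂V} F · n dS = ∭_V (∇ · F) dV.

Compute the divergence:
    ∇ · F = ∂F_x/∂x + ∂F_y/∂y + ∂F_z/∂z = 15y^2 + 15z^2 + 15x^2 + 15z^2 + 15x^2 + 15y^2 = 30x^2 + 30y^2 + 30z^2.

In cylindrical coordinates, x = r cos(θ), y = r sin(θ), z = z, dV = r dr dθ dz, with 0 ≤ r ≤ 3, 0 ≤ θ ≤ 2π, 0 ≤ z ≤ 3.

The integrand, after substitution and multiplying by the volume element, becomes (30r^2 + 30z^2) · r, so

    ∭_V (∇·F) dV = ∫_0^{2π} ∫_0^{3} ∫_0^{3} (30r^2 + 30z^2) · r dz dr dθ.

Inner (z from 0 to 3): 90r (r^2 + 3).
Middle (r from 0 to 3): 6075/2.
Outer (θ from 0 to 2π): 6075π.

Therefore ∯_{∂V} F · n dS = 6075π.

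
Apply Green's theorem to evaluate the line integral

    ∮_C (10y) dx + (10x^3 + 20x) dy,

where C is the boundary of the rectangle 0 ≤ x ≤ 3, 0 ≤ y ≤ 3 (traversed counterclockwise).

Green's theorem converts the closed line integral into a double integral over the enclosed region D:

    ∮_C P dx + Q dy = ∬_D (∂Q/∂x - ∂P/∂y) dA.

Here P = 10y, Q = 10x^3 + 20x, so

    ∂Q/∂x = 30x^2 + 20,    ∂P/∂y = 10,
    ∂Q/∂x - ∂P/∂y = 30x^2 + 10.

D is the region 0 ≤ x ≤ 3, 0 ≤ y ≤ 3. Evaluating the double integral:

    ∬_D (30x^2 + 10) dA = ∫_0^{3} ∫_0^{3} (30x^2 + 10) dy dx.

Inner (y from 0 to 3): 90x^2 + 30.
Outer (x from 0 to 3): 900.

Therefore ∮_C P dx + Q dy = 900.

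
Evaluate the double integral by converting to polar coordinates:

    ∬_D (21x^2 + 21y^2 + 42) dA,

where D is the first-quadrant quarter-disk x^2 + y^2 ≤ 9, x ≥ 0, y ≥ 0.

The region D is 0 ≤ r ≤ 3, 0 ≤ θ ≤ π/2 in polar coordinates, where x = r cos(θ), y = r sin(θ), and dA = r dr dθ.

Under the substitution, the integrand becomes 21r^2 + 42, so

    ∬_D (21x^2 + 21y^2 + 42) dA = ∫_{0}^{π/2} ∫_{0}^{3} (21r^2 + 42) · r dr dθ.

Inner integral (in r): ∫_{0}^{3} (21r^2 + 42) · r dr = 2457/4.

Outer integral (in θ): ∫_{0}^{π/2} (2457/4) dθ = 2457π/8.

Therefore ∬_D (21x^2 + 21y^2 + 42) dA = 2457π/8.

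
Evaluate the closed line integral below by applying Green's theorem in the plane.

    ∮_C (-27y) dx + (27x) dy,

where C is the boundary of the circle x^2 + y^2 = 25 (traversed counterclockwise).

Green's theorem converts the closed line integral into a double integral over the enclosed region D:

    ∮_C P dx + Q dy = ∬_D (∂Q/∂x - ∂P/∂y) dA.

Here P = -27y, Q = 27x, so

    ∂Q/∂x = 27,    ∂P/∂y = -27,
    ∂Q/∂x - ∂P/∂y = 54.

D is the region x^2 + y^2 ≤ 25. Evaluating the double integral:

In polar coordinates (x = r cos θ, y = r sin θ, dA = r dr dθ) the integrand becomes 54, so

    ∬_D (54) dA = ∫_0^{2π} ∫_0^{5} (54) · r dr dθ.

Inner (r from 0 to 5): 675.
Outer (θ from 0 to 2π): 1350π.

Therefore ∮_C P dx + Q dy = 1350π.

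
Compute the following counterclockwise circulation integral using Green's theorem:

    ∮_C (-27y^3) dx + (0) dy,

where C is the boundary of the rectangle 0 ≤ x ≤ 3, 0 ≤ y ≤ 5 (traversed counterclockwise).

Green's theorem converts the closed line integral into a double integral over the enclosed region D:

    ∮_C P dx + Q dy = ∬_D (∂Q/∂x - ∂P/∂y) dA.

Here P = -27y^3, Q = 0, so

    ∂Q/∂x = 0,    ∂P/∂y = -81y^2,
    ∂Q/∂x - ∂P/∂y = 81y^2.

D is the region 0 ≤ x ≤ 3, 0 ≤ y ≤ 5. Evaluating the double integral:

    ∬_D (81y^2) dA = ∫_0^{3} ∫_0^{5} (81y^2) dy dx.

Inner (y from 0 to 5): 3375.
Outer (x from 0 to 3): 10125.

Therefore ∮_C P dx + Q dy = 10125.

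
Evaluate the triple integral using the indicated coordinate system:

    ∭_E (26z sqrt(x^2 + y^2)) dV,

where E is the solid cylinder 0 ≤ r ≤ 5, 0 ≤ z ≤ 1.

In cylindrical coordinates, x = r cos(θ), y = r sin(θ), z = z, and dV = r dr dθ dz.

The integrand becomes 26r z, so

    ∭_E (26z sqrt(x^2 + y^2)) dV = ∫_{0}^{2π} ∫_{0}^{5} ∫_{0}^{1} (26r z) · r dz dr dθ.

Inner (z): 13r^2.
Middle (r from 0 to 5): 1625/3.
Outer (θ): 3250π/3.

Therefore the triple integral equals 3250π/3.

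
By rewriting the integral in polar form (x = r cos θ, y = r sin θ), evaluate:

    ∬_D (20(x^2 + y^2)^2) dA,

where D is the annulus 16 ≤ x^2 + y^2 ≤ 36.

The region D is 4 ≤ r ≤ 6, 0 ≤ θ ≤ 2π in polar coordinates, where x = r cos(θ), y = r sin(θ), and dA = r dr dθ.

Under the substitution, the integrand becomes 20r^4, so

    ∬_D (20(x^2 + y^2)^2) dA = ∫_{0}^{2π} ∫_{4}^{6} (20r^4) · r dr dθ.

Inner integral (in r): ∫_{4}^{6} (20r^4) · r dr = 425600/3.

Outer integral (in θ): ∫_{0}^{2π} (425600/3) dθ = 851200π/3.

Therefore ∬_D (20(x^2 + y^2)^2) dA = 851200π/3.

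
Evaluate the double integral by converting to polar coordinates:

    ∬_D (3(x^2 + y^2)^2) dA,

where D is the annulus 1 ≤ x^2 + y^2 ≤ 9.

The region D is 1 ≤ r ≤ 3, 0 ≤ θ ≤ 2π in polar coordinates, where x = r cos(θ), y = r sin(θ), and dA = r dr dθ.

Under the substitution, the integrand becomes 3r^4, so

    ∬_D (3(x^2 + y^2)^2) dA = ∫_{0}^{2π} ∫_{1}^{3} (3r^4) · r dr dθ.

Inner integral (in r): ∫_{1}^{3} (3r^4) · r dr = 364.

Outer integral (in θ): ∫_{0}^{2π} (364) dθ = 728π.

Therefore ∬_D (3(x^2 + y^2)^2) dA = 728π.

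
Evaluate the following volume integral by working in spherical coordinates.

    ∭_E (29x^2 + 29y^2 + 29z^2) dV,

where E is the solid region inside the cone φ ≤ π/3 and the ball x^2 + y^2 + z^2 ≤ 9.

In spherical coordinates, x = ρ sin(φ) cos(θ), y = ρ sin(φ) sin(θ), z = ρ cos(φ), and dV = ρ^2 sin(φ) dρ dφ dθ.

The integrand becomes 29ρ^2, so

    ∭_E (29x^2 + 29y^2 + 29z^2) dV = ∫_{0}^{2π} ∫_{0}^{π/3} ∫_{0}^{3} (29ρ^2) · ρ^2 sin(φ) dρ dφ dθ.

Inner (ρ): 7047sin(φ)/5.
Middle (φ): 7047/10.
Outer (θ): 7047π/5.

Therefore the triple integral equals 7047π/5.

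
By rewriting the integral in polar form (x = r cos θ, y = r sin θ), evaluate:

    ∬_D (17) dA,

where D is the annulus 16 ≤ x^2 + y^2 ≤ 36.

The region D is 4 ≤ r ≤ 6, 0 ≤ θ ≤ 2π in polar coordinates, where x = r cos(θ), y = r sin(θ), and dA = r dr dθ.

Under the substitution, the integrand becomes 17, so

    ∬_D (17) dA = ∫_{0}^{2π} ∫_{4}^{6} (17) · r dr dθ.

Inner integral (in r): ∫_{4}^{6} (17) · r dr = 170.

Outer integral (in θ): ∫_{0}^{2π} (170) dθ = 340π.

Therefore ∬_D (17) dA = 340π.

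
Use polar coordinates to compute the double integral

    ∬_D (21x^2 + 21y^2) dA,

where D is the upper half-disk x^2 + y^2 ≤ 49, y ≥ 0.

The region D is 0 ≤ r ≤ 7, 0 ≤ θ ≤ π in polar coordinates, where x = r cos(θ), y = r sin(θ), and dA = r dr dθ.

Under the substitution, the integrand becomes 21r^2, so

    ∬_D (21x^2 + 21y^2) dA = ∫_{0}^{π} ∫_{0}^{7} (21r^2) · r dr dθ.

Inner integral (in r): ∫_{0}^{7} (21r^2) · r dr = 50421/4.

Outer integral (in θ): ∫_{0}^{π} (50421/4) dθ = 50421π/4.

Therefore ∬_D (21x^2 + 21y^2) dA = 50421π/4.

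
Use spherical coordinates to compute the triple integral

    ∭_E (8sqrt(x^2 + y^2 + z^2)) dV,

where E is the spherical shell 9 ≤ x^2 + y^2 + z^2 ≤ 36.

In spherical coordinates, x = ρ sin(φ) cos(θ), y = ρ sin(φ) sin(θ), z = ρ cos(φ), and dV = ρ^2 sin(φ) dρ dφ dθ.

The integrand becomes 8ρ, so

    ∭_E (8sqrt(x^2 + y^2 + z^2)) dV = ∫_{0}^{2π} ∫_{0}^{π} ∫_{3}^{6} (8ρ) · ρ^2 sin(φ) dρ dφ dθ.

Inner (ρ): 2430sin(φ).
Middle (φ): 4860.
Outer (θ): 9720π.

Therefore the triple integral equals 9720π.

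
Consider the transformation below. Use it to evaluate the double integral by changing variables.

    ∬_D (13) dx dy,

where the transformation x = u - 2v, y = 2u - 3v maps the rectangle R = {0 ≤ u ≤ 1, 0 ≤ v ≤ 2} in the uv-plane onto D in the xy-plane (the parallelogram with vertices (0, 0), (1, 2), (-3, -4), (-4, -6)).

Compute the Jacobian determinant of (x, y) with respect to (u, v):

    ∂(x,y)/∂(u,v) = | 1  -2 | = (1)(-3) - (-2)(2) = 1.
                   | 2  -3 |

Its absolute value is |J| = 1 (the area scaling factor).

Substituting x = u - 2v, y = 2u - 3v into the integrand,

    13 → 13,

so the integral becomes

    ∬_R (13) · |J| du dv = ∫_0^1 ∫_0^2 (13) dv du.

Inner (v): 26.
Outer (u): 26.

Therefore ∬_D (13) dx dy = 26.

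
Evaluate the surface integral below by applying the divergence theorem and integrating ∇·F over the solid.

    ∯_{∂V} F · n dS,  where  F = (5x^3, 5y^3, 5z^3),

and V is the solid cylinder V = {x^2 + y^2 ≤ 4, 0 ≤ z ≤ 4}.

By the divergence theorem,

    ∯_{∂V} F · n dS = ∭_V (∇ · F) dV.

Compute the divergence:
    ∇ · F = ∂F_x/∂x + ∂F_y/∂y + ∂F_z/∂z = 15x^2 + 15y^2 + 15z^2.

In cylindrical coordinates, x = r cos(θ), y = r sin(θ), z = z, dV = r dr dθ dz, with 0 ≤ r ≤ 2, 0 ≤ θ ≤ 2π, 0 ≤ z ≤ 4.

The integrand, after substitution and multiplying by the volume element, becomes (15r^2 + 15z^2) · r, so

    ∭_V (∇·F) dV = ∫_0^{2π} ∫_0^{2} ∫_0^{4} (15r^2 + 15z^2) · r dz dr dθ.

Inner (z from 0 to 4): 60r^3 + 320r.
Middle (r from 0 to 2): 880.
Outer (θ from 0 to 2π): 1760π.

Therefore ∯_{∂V} F · n dS = 1760π.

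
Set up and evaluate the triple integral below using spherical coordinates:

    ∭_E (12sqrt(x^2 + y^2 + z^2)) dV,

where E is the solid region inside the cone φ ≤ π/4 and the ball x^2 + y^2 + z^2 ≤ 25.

In spherical coordinates, x = ρ sin(φ) cos(θ), y = ρ sin(φ) sin(θ), z = ρ cos(φ), and dV = ρ^2 sin(φ) dρ dφ dθ.

The integrand becomes 12ρ, so

    ∭_E (12sqrt(x^2 + y^2 + z^2)) dV = ∫_{0}^{2π} ∫_{0}^{π/4} ∫_{0}^{5} (12ρ) · ρ^2 sin(φ) dρ dφ dθ.

Inner (ρ): 1875sin(φ).
Middle (φ): 1875 - 1875sqrt(2)/2.
Outer (θ): 1875π (2 - sqrt(2)).

Therefore the triple integral equals 1875π (2 - sqrt(2)).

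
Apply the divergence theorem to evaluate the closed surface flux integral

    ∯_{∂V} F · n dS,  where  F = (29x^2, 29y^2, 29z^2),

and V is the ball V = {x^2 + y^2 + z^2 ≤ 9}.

By the divergence theorem,

    ∯_{∂V} F · n dS = ∭_V (∇ · F) dV.

Compute the divergence:
    ∇ · F = ∂F_x/∂x + ∂F_y/∂y + ∂F_z/∂z = 58x + 58y + 58z.

In spherical coordinates, x = ρ sin(φ) cos(θ), y = ρ sin(φ) sin(θ), z = ρ cos(φ), dV = ρ^2 sin(φ) dρ dφ dθ, with 0 ≤ ρ ≤ 3, 0 ≤ φ ≤ π, 0 ≤ θ ≤ 2π.

The integrand, after substitution and multiplying by the volume element, becomes (58ρ (sqrt(2)sin(φ)sin(θ + π/4) + cos(φ))) · ρ^2 sin(φ), so

    ∭_V (∇·F) dV = ∫_0^{2π} ∫_0^{π} ∫_0^{3} (58ρ (sqrt(2)sin(φ)sin(θ + π/4) + cos(φ))) · ρ^2 sin(φ) dρ dφ dθ.

Inner (ρ from 0 to 3): 2349(sqrt(2)sin(φ)sin(θ + π/4) + cos(φ))sin(φ)/2.
Middle (φ from 0 to π): 2349sqrt(2)π sin(θ + π/4)/4.
Outer (θ from 0 to 2π): 0.

Therefore ∯_{∂V} F · n dS = 0.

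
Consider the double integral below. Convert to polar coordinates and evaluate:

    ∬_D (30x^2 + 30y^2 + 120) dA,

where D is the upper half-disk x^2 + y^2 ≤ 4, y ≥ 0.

The region D is 0 ≤ r ≤ 2, 0 ≤ θ ≤ π in polar coordinates, where x = r cos(θ), y = r sin(θ), and dA = r dr dθ.

Under the substitution, the integrand becomes 30r^2 + 120, so

    ∬_D (30x^2 + 30y^2 + 120) dA = ∫_{0}^{π} ∫_{0}^{2} (30r^2 + 120) · r dr dθ.

Inner integral (in r): ∫_{0}^{2} (30r^2 + 120) · r dr = 360.

Outer integral (in θ): ∫_{0}^{π} (360) dθ = 360π.

Therefore ∬_D (30x^2 + 30y^2 + 120) dA = 360π.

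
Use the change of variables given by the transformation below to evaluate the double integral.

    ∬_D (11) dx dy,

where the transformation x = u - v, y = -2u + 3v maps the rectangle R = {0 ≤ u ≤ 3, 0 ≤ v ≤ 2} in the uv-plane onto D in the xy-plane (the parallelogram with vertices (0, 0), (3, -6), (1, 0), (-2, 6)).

Compute the Jacobian determinant of (x, y) with respect to (u, v):

    ∂(x,y)/∂(u,v) = | 1  -1 | = (1)(3) - (-1)(-2) = 1.
                   | -2  3 |

Its absolute value is |J| = 1 (the area scaling factor).

Substituting x = u - v, y = -2u + 3v into the integrand,

    11 → 11,

so the integral becomes

    ∬_R (11) · |J| du dv = ∫_0^3 ∫_0^2 (11) dv du.

Inner (v): 22.
Outer (u): 66.

Therefore ∬_D (11) dx dy = 66.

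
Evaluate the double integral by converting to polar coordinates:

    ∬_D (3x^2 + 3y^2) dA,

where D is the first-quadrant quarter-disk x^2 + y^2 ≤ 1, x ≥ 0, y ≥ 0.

The region D is 0 ≤ r ≤ 1, 0 ≤ θ ≤ π/2 in polar coordinates, where x = r cos(θ), y = r sin(θ), and dA = r dr dθ.

Under the substitution, the integrand becomes 3r^2, so

    ∬_D (3x^2 + 3y^2) dA = ∫_{0}^{π/2} ∫_{0}^{1} (3r^2) · r dr dθ.

Inner integral (in r): ∫_{0}^{1} (3r^2) · r dr = 3/4.

Outer integral (in θ): ∫_{0}^{π/2} (3/4) dθ = 3π/8.

Therefore ∬_D (3x^2 + 3y^2) dA = 3π/8.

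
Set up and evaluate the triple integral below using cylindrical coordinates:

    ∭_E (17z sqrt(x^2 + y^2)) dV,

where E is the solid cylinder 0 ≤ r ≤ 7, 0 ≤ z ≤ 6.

In cylindrical coordinates, x = r cos(θ), y = r sin(θ), z = z, and dV = r dr dθ dz.

The integrand becomes 17r z, so

    ∭_E (17z sqrt(x^2 + y^2)) dV = ∫_{0}^{2π} ∫_{0}^{7} ∫_{0}^{6} (17r z) · r dz dr dθ.

Inner (z): 306r^2.
Middle (r from 0 to 7): 34986.
Outer (θ): 69972π.

Therefore the triple integral equals 69972π.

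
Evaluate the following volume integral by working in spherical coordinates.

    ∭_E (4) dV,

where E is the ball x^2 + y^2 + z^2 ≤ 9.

In spherical coordinates, x = ρ sin(φ) cos(θ), y = ρ sin(φ) sin(θ), z = ρ cos(φ), and dV = ρ^2 sin(φ) dρ dφ dθ.

The integrand becomes 4, so

    ∭_E (4) dV = ∫_{0}^{2π} ∫_{0}^{π} ∫_{0}^{3} (4) · ρ^2 sin(φ) dρ dφ dθ.

Inner (ρ): 36sin(φ).
Middle (φ): 72.
Outer (θ): 144π.

Therefore the triple integral equals 144π.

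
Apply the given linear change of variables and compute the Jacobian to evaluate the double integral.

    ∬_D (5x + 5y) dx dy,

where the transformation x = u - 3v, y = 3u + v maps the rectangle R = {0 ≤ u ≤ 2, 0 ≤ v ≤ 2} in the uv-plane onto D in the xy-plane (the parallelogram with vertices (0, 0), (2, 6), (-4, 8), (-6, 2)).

Compute the Jacobian determinant of (x, y) with respect to (u, v):

    ∂(x,y)/∂(u,v) = | 1  -3 | = (1)(1) - (-3)(3) = 10.
                   | 3  1 |

Its absolute value is |J| = 10 (the area scaling factor).

Substituting x = u - 3v, y = 3u + v into the integrand,

    5x + 5y → 20u - 10v,

so the integral becomes

    ∬_R (20u - 10v) · |J| du dv = ∫_0^2 ∫_0^2 (200u - 100v) dv du.

Inner (v): 400u - 200.
Outer (u): 400.

Therefore ∬_D (5x + 5y) dx dy = 400.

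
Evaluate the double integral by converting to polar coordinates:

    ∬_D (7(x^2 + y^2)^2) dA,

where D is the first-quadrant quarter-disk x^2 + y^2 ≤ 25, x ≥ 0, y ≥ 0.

The region D is 0 ≤ r ≤ 5, 0 ≤ θ ≤ π/2 in polar coordinates, where x = r cos(θ), y = r sin(θ), and dA = r dr dθ.

Under the substitution, the integrand becomes 7r^4, so

    ∬_D (7(x^2 + y^2)^2) dA = ∫_{0}^{π/2} ∫_{0}^{5} (7r^4) · r dr dθ.

Inner integral (in r): ∫_{0}^{5} (7r^4) · r dr = 109375/6.

Outer integral (in θ): ∫_{0}^{π/2} (109375/6) dθ = 109375π/12.

Therefore ∬_D (7(x^2 + y^2)^2) dA = 109375π/12.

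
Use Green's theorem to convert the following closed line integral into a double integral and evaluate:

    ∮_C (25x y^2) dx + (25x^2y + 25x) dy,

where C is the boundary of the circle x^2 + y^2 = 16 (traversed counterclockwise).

Green's theorem converts the closed line integral into a double integral over the enclosed region D:

    ∮_C P dx + Q dy = ∬_D (∂Q/∂x - ∂P/∂y) dA.

Here P = 25x y^2, Q = 25x^2y + 25x, so

    ∂Q/∂x = 50x y + 25,    ∂P/∂y = 50x y,
    ∂Q/∂x - ∂P/∂y = 25.

D is the region x^2 + y^2 ≤ 16. Evaluating the double integral:

In polar coordinates (x = r cos θ, y = r sin θ, dA = r dr dθ) the integrand becomes 25, so

    ∬_D (25) dA = ∫_0^{2π} ∫_0^{4} (25) · r dr dθ.

Inner (r from 0 to 4): 200.
Outer (θ from 0 to 2π): 400π.

Therefore ∮_C P dx + Q dy = 400π.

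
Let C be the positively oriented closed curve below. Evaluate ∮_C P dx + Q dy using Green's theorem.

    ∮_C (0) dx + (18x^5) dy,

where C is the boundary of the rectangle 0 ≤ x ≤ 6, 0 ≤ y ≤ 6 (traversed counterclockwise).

Green's theorem converts the closed line integral into a double integral over the enclosed region D:

    ∮_C P dx + Q dy = ∬_D (∂Q/∂x - ∂P/∂y) dA.

Here P = 0, Q = 18x^5, so

    ∂Q/∂x = 90x^4,    ∂P/∂y = 0,
    ∂Q/∂x - ∂P/∂y = 90x^4.

D is the region 0 ≤ x ≤ 6, 0 ≤ y ≤ 6. Evaluating the double integral:

    ∬_D (90x^4) dA = ∫_0^{6} ∫_0^{6} (90x^4) dy dx.

Inner (y from 0 to 6): 540x^4.
Outer (x from 0 to 6): 839808.

Therefore ∮_C P dx + Q dy = 839808.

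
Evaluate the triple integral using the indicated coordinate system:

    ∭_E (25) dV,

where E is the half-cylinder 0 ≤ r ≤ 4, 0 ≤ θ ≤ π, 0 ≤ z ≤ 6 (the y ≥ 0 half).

In cylindrical coordinates, x = r cos(θ), y = r sin(θ), z = z, and dV = r dr dθ dz.

The integrand becomes 25, so

    ∭_E (25) dV = ∫_{0}^{π} ∫_{0}^{4} ∫_{0}^{6} (25) · r dz dr dθ.

Inner (z): 150r.
Middle (r from 0 to 4): 1200.
Outer (θ): 1200π.

Therefore the triple integral equals 1200π.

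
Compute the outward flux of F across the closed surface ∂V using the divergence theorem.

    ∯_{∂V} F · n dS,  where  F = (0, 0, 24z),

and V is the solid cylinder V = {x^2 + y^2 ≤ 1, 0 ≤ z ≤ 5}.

By the divergence theorem,

    ∯_{∂V} F · n dS = ∭_V (∇ · F) dV.

Compute the divergence:
    ∇ · F = ∂F_x/∂x + ∂F_y/∂y + ∂F_z/∂z = 0 + 0 + 24 = 24.

In cylindrical coordinates, x = r cos(θ), y = r sin(θ), z = z, dV = r dr dθ dz, with 0 ≤ r ≤ 1, 0 ≤ θ ≤ 2π, 0 ≤ z ≤ 5.

The integrand, after substitution and multiplying by the volume element, becomes (24) · r, so

    ∭_V (∇·F) dV = ∫_0^{2π} ∫_0^{1} ∫_0^{5} (24) · r dz dr dθ.

Inner (z from 0 to 5): 120r.
Middle (r from 0 to 1): 60.
Outer (θ from 0 to 2π): 120π.

Therefore ∯_{∂V} F · n dS = 120π.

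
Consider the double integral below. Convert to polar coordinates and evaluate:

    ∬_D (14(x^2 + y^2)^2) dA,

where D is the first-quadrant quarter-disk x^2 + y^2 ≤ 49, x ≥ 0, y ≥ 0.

The region D is 0 ≤ r ≤ 7, 0 ≤ θ ≤ π/2 in polar coordinates, where x = r cos(θ), y = r sin(θ), and dA = r dr dθ.

Under the substitution, the integrand becomes 14r^4, so

    ∬_D (14(x^2 + y^2)^2) dA = ∫_{0}^{π/2} ∫_{0}^{7} (14r^4) · r dr dθ.

Inner integral (in r): ∫_{0}^{7} (14r^4) · r dr = 823543/3.

Outer integral (in θ): ∫_{0}^{π/2} (823543/3) dθ = 823543π/6.

Therefore ∬_D (14(x^2 + y^2)^2) dA = 823543π/6.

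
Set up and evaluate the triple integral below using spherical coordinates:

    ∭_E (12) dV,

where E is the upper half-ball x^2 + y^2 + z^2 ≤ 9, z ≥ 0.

In spherical coordinates, x = ρ sin(φ) cos(θ), y = ρ sin(φ) sin(θ), z = ρ cos(φ), and dV = ρ^2 sin(φ) dρ dφ dθ.

The integrand becomes 12, so

    ∭_E (12) dV = ∫_{0}^{2π} ∫_{0}^{π/2} ∫_{0}^{3} (12) · ρ^2 sin(φ) dρ dφ dθ.

Inner (ρ): 108sin(φ).
Middle (φ): 108.
Outer (θ): 216π.

Therefore the triple integral equals 216π.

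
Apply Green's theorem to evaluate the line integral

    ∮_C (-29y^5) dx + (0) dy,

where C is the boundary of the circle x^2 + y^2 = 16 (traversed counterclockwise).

Green's theorem converts the closed line integral into a double integral over the enclosed region D:

    ∮_C P dx + Q dy = ∬_D (∂Q/∂x - ∂P/∂y) dA.

Here P = -29y^5, Q = 0, so

    ∂Q/∂x = 0,    ∂P/∂y = -145y^4,
    ∂Q/∂x - ∂P/∂y = 145y^4.

D is the region x^2 + y^2 ≤ 16. Evaluating the double integral:

In polar coordinates (x = r cos θ, y = r sin θ, dA = r dr dθ) the integrand becomes 145r^4sin(θ)^4, so

    ∬_D (145y^4) dA = ∫_0^{2π} ∫_0^{4} (145r^4sin(θ)^4) · r dr dθ.

Inner (r from 0 to 4): 296960sin(θ)^4/3.
Outer (θ from 0 to 2π): 74240π.

Therefore ∮_C P dx + Q dy = 74240π.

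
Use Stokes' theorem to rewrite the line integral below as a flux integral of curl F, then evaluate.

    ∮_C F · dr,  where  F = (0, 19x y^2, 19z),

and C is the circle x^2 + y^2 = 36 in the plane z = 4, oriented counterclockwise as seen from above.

Let S be the flat disk x^2 + y^2 ≤ 36 in the plane z = 4, with upward unit normal n̂ = ẑ. By Stokes' theorem,

    ∮_C F · dr = ∬_S (∇ × F) · n̂ dS = ∬_D (curl F)_z dA,

where D is the disk x^2 + y^2 ≤ 36.

Compute the curl of F = (0, 19x y^2, 19z):
    (∇ × F)_x = ∂F_z/∂y - ∂F_y/∂z = 0,
    (∇ × F)_y = ∂F_x/∂z - ∂F_z/∂x = 0,
    (∇ × F)_z = ∂F_y/∂x - ∂F_x/∂y = 19y^2.

On z = 4, (curl F)_z = 19y^2.

Convert to polar (x = r cos θ, y = r sin θ, dA = r dr dθ); the integrand becomes 19r^2sin(θ)^2, so

    ∬_D (curl F)_z dA = ∫_0^{2π} ∫_0^{6} (19r^2sin(θ)^2) · r dr dθ.

Inner (r from 0 to 6): 6156sin(θ)^2.
Outer (θ from 0 to 2π): 6156π.

Therefore ∮_C F · dr = 6156π.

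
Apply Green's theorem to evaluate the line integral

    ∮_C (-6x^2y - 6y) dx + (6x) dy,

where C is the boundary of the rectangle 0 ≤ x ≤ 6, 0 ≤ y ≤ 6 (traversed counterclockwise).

Green's theorem converts the closed line integral into a double integral over the enclosed region D:

    ∮_C P dx + Q dy = ∬_D (∂Q/∂x - ∂P/∂y) dA.

Here P = -6x^2y - 6y, Q = 6x, so

    ∂Q/∂x = 6,    ∂P/∂y = -6x^2 - 6,
    ∂Q/∂x - ∂P/∂y = 6x^2 + 12.

D is the region 0 ≤ x ≤ 6, 0 ≤ y ≤ 6. Evaluating the double integral:

    ∬_D (6x^2 + 12) dA = ∫_0^{6} ∫_0^{6} (6x^2 + 12) dy dx.

Inner (y from 0 to 6): 36x^2 + 72.
Outer (x from 0 to 6): 3024.

Therefore ∮_C P dx + Q dy = 3024.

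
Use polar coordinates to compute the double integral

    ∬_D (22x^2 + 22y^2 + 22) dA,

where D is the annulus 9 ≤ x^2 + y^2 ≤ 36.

The region D is 3 ≤ r ≤ 6, 0 ≤ θ ≤ 2π in polar coordinates, where x = r cos(θ), y = r sin(θ), and dA = r dr dθ.

Under the substitution, the integrand becomes 22r^2 + 22, so

    ∬_D (22x^2 + 22y^2 + 22) dA = ∫_{0}^{2π} ∫_{3}^{6} (22r^2 + 22) · r dr dθ.

Inner integral (in r): ∫_{3}^{6} (22r^2 + 22) · r dr = 13959/2.

Outer integral (in θ): ∫_{0}^{2π} (13959/2) dθ = 13959π.

Therefore ∬_D (22x^2 + 22y^2 + 22) dA = 13959π.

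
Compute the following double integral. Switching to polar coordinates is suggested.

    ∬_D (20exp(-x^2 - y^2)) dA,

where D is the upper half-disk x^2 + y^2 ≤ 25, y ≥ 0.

The region D is 0 ≤ r ≤ 5, 0 ≤ θ ≤ π in polar coordinates, where x = r cos(θ), y = r sin(θ), and dA = r dr dθ.

Under the substitution, the integrand becomes 20exp(-r^2), so

    ∬_D (20exp(-x^2 - y^2)) dA = ∫_{0}^{π} ∫_{0}^{5} (20exp(-r^2)) · r dr dθ.

Inner integral (in r): ∫_{0}^{5} (20exp(-r^2)) · r dr = 10 - 10exp(-25).

Outer integral (in θ): ∫_{0}^{π} (10 - 10exp(-25)) dθ = -10π exp(-25) + 10π.

Therefore ∬_D (20exp(-x^2 - y^2)) dA = -10π exp(-25) + 10π.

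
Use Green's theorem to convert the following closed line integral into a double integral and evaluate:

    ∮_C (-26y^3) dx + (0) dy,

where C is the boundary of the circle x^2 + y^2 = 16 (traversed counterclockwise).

Green's theorem converts the closed line integral into a double integral over the enclosed region D:

    ∮_C P dx + Q dy = ∬_D (∂Q/∂x - ∂P/∂y) dA.

Here P = -26y^3, Q = 0, so

    ∂Q/∂x = 0,    ∂P/∂y = -78y^2,
    ∂Q/∂x - ∂P/∂y = 78y^2.

D is the region x^2 + y^2 ≤ 16. Evaluating the double integral:

In polar coordinates (x = r cos θ, y = r sin θ, dA = r dr dθ) the integrand becomes 78r^2sin(θ)^2, so

    ∬_D (78y^2) dA = ∫_0^{2π} ∫_0^{4} (78r^2sin(θ)^2) · r dr dθ.

Inner (r from 0 to 4): 4992sin(θ)^2.
Outer (θ from 0 to 2π): 4992π.

Therefore ∮_C P dx + Q dy = 4992π.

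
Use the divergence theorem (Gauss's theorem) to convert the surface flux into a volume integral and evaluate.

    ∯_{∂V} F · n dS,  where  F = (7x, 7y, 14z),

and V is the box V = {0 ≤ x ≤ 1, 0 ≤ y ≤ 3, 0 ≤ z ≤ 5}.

By the divergence theorem,

    ∯_{∂V} F · n dS = ∭_V (∇ · F) dV.

Compute the divergence:
    ∇ · F = ∂F_x/∂x + ∂F_y/∂y + ∂F_z/∂z = 7 + 7 + 14 = 28.

V is a rectangular box, so dV = dx dy dz with 0 ≤ x ≤ 1, 0 ≤ y ≤ 3, 0 ≤ z ≤ 5.

Integrate (28) over V as an iterated integral:

    ∭_V (∇·F) dV = ∫_0^{1} ∫_0^{3} ∫_0^{5} (28) dz dy dx.

Inner (z from 0 to 5): 140.
Middle (y from 0 to 3): 420.
Outer (x from 0 to 1): 420.

Therefore ∯_{∂V} F · n dS = 420.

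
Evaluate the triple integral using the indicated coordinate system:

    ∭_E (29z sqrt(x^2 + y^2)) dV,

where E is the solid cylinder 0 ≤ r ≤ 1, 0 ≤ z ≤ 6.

In cylindrical coordinates, x = r cos(θ), y = r sin(θ), z = z, and dV = r dr dθ dz.

The integrand becomes 29r z, so

    ∭_E (29z sqrt(x^2 + y^2)) dV = ∫_{0}^{2π} ∫_{0}^{1} ∫_{0}^{6} (29r z) · r dz dr dθ.

Inner (z): 522r^2.
Middle (r from 0 to 1): 174.
Outer (θ): 348π.

Therefore the triple integral equals 348π.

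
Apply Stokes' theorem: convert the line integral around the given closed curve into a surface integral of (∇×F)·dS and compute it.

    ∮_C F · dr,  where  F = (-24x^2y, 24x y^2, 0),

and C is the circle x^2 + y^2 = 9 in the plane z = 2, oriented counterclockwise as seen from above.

Let S be the flat disk x^2 + y^2 ≤ 9 in the plane z = 2, with upward unit normal n̂ = ẑ. By Stokes' theorem,

    ∮_C F · dr = ∬_S (∇ × F) · n̂ dS = ∬_D (curl F)_z dA,

where D is the disk x^2 + y^2 ≤ 9.

Compute the curl of F = (-24x^2y, 24x y^2, 0):
    (∇ × F)_x = ∂F_z/∂y - ∂F_y/∂z = 0,
    (∇ × F)_y = ∂F_x/∂z - ∂F_z/∂x = 0,
    (∇ × F)_z = ∂F_y/∂x - ∂F_x/∂y = 24x^2 + 24y^2.

On z = 2, (curl F)_z = 24x^2 + 24y^2.

Convert to polar (x = r cos θ, y = r sin θ, dA = r dr dθ); the integrand becomes 24r^2, so

    ∬_D (curl F)_z dA = ∫_0^{2π} ∫_0^{3} (24r^2) · r dr dθ.

Inner (r from 0 to 3): 486.
Outer (θ from 0 to 2π): 972π.

Therefore ∮_C F · dr = 972π.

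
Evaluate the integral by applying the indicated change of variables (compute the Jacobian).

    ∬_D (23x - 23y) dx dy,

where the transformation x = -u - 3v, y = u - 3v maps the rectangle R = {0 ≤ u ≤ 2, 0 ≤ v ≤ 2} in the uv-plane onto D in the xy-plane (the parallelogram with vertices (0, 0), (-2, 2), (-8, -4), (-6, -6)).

Compute the Jacobian determinant of (x, y) with respect to (u, v):

    ∂(x,y)/∂(u,v) = | -1  -3 | = (-1)(-3) - (-3)(1) = 6.
                   | 1  -3 |

Its absolute value is |J| = 6 (the area scaling factor).

Substituting x = -u - 3v, y = u - 3v into the integrand,

    23x - 23y → -46u,

so the integral becomes

    ∬_R (-46u) · |J| du dv = ∫_0^2 ∫_0^2 (-276u) dv du.

Inner (v): -552u.
Outer (u): -1104.

Therefore ∬_D (23x - 23y) dx dy = -1104.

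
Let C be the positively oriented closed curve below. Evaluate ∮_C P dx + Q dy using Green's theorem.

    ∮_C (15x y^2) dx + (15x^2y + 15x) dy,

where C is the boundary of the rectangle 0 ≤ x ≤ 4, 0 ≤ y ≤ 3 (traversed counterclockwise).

Green's theorem converts the closed line integral into a double integral over the enclosed region D:

    ∮_C P dx + Q dy = ∬_D (∂Q/∂x - ∂P/∂y) dA.

Here P = 15x y^2, Q = 15x^2y + 15x, so

    ∂Q/∂x = 30x y + 15,    ∂P/∂y = 30x y,
    ∂Q/∂x - ∂P/∂y = 15.

D is the region 0 ≤ x ≤ 4, 0 ≤ y ≤ 3. Evaluating the double integral:

    ∬_D (15) dA = ∫_0^{4} ∫_0^{3} (15) dy dx.

Inner (y from 0 to 3): 45.
Outer (x from 0 to 4): 180.

Therefore ∮_C P dx + Q dy = 180.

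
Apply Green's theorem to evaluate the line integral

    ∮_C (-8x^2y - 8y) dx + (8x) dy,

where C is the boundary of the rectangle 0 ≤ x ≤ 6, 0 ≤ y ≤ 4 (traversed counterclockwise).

Green's theorem converts the closed line integral into a double integral over the enclosed region D:

    ∮_C P dx + Q dy = ∬_D (∂Q/∂x - ∂P/∂y) dA.

Here P = -8x^2y - 8y, Q = 8x, so

    ∂Q/∂x = 8,    ∂P/∂y = -8x^2 - 8,
    ∂Q/∂x - ∂P/∂y = 8x^2 + 16.

D is the region 0 ≤ x ≤ 6, 0 ≤ y ≤ 4. Evaluating the double integral:

    ∬_D (8x^2 + 16) dA = ∫_0^{6} ∫_0^{4} (8x^2 + 16) dy dx.

Inner (y from 0 to 4): 32x^2 + 64.
Outer (x from 0 to 6): 2688.

Therefore ∮_C P dx + Q dy = 2688.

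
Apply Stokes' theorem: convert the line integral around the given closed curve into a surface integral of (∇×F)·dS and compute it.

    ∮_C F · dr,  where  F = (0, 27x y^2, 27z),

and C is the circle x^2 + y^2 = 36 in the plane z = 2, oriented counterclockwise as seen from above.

Let S be the flat disk x^2 + y^2 ≤ 36 in the plane z = 2, with upward unit normal n̂ = ẑ. By Stokes' theorem,

    ∮_C F · dr = ∬_S (∇ × F) · n̂ dS = ∬_D (curl F)_z dA,

where D is the disk x^2 + y^2 ≤ 36.

Compute the curl of F = (0, 27x y^2, 27z):
    (∇ × F)_x = ∂F_z/∂y - ∂F_y/∂z = 0,
    (∇ × F)_y = ∂F_x/∂z - ∂F_z/∂x = 0,
    (∇ × F)_z = ∂F_y/∂x - ∂F_x/∂y = 27y^2.

On z = 2, (curl F)_z = 27y^2.

Convert to polar (x = r cos θ, y = r sin θ, dA = r dr dθ); the integrand becomes 27r^2sin(θ)^2, so

    ∬_D (curl F)_z dA = ∫_0^{2π} ∫_0^{6} (27r^2sin(θ)^2) · r dr dθ.

Inner (r from 0 to 6): 8748sin(θ)^2.
Outer (θ from 0 to 2π): 8748π.

Therefore ∮_C F · dr = 8748π.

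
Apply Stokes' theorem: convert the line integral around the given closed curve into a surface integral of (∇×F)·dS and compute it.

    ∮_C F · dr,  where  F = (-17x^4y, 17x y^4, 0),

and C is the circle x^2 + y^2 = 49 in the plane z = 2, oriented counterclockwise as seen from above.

Let S be the flat disk x^2 + y^2 ≤ 49 in the plane z = 2, with upward unit normal n̂ = ẑ. By Stokes' theorem,

    ∮_C F · dr = ∬_S (∇ × F) · n̂ dS = ∬_D (curl F)_z dA,

where D is the disk x^2 + y^2 ≤ 49.

Compute the curl of F = (-17x^4y, 17x y^4, 0):
    (∇ × F)_x = ∂F_z/∂y - ∂F_y/∂z = 0,
    (∇ × F)_y = ∂F_x/∂z - ∂F_z/∂x = 0,
    (∇ × F)_z = ∂F_y/∂x - ∂F_x/∂y = 17x^4 + 17y^4.

On z = 2, (curl F)_z = 17x^4 + 17y^4.

Convert to polar (x = r cos θ, y = r sin θ, dA = r dr dθ); the integrand becomes 17r^4(sin(θ)^4 + cos(θ)^4), so

    ∬_D (curl F)_z dA = ∫_0^{2π} ∫_0^{7} (17r^4(sin(θ)^4 + cos(θ)^4)) · r dr dθ.

Inner (r from 0 to 7): 2000033sin(θ)^4/6 + 2000033cos(θ)^4/6.
Outer (θ from 0 to 2π): 2000033π/4.

Therefore ∮_C F · dr = 2000033π/4.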